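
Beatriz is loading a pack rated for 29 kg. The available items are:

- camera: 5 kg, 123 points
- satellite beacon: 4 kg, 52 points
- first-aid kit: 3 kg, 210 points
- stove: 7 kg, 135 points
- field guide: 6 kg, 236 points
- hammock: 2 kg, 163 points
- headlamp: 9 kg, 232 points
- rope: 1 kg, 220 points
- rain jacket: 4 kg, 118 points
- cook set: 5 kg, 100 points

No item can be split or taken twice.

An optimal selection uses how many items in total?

7

Best achievable utility is 1231.
One optimal bundle: satellite beacon + first-aid kit + field guide + hammock + headlamp + rope + rain jacket (29 kg).
All optima have 7 items.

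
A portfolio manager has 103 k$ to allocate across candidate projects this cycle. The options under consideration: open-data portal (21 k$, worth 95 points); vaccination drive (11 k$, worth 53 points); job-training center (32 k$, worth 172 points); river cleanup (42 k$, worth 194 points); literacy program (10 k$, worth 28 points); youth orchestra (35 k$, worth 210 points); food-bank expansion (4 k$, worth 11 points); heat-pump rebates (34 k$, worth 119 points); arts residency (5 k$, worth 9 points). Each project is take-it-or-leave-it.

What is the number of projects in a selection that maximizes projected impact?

5

Best achievable projected impact is 541.
open-data portal + vaccination drive + job-training center + youth orchestra + food-bank expansion hits 541 at 103 k$.
Any selection reaching 541 contains exactly 5 projects.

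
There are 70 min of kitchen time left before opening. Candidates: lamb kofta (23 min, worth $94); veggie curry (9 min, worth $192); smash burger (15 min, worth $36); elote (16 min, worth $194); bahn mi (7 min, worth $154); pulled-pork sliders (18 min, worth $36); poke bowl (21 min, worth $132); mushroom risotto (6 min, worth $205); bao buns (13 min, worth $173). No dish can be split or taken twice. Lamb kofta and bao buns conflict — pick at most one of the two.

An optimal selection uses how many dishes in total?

6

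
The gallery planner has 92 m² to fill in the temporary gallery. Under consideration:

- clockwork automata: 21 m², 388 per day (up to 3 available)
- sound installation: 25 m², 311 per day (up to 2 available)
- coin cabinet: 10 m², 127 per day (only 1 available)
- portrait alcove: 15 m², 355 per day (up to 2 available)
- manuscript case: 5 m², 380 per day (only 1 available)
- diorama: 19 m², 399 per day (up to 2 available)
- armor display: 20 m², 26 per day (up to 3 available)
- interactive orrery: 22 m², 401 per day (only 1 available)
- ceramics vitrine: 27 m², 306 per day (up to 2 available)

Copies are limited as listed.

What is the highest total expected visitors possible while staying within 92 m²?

Density check — manuscript case 76.00, portrait alcove 23.67, diorama 21.00 are the best per m².
The ratio heuristic lands on coin cabinet + 2×portrait alcove + manuscript case + 2×diorama (2015) but leaves 9 m² idle.
Replace portrait alcove with interactive orrery: the trade gains 46 net, giving 2061 at 90 m².

2061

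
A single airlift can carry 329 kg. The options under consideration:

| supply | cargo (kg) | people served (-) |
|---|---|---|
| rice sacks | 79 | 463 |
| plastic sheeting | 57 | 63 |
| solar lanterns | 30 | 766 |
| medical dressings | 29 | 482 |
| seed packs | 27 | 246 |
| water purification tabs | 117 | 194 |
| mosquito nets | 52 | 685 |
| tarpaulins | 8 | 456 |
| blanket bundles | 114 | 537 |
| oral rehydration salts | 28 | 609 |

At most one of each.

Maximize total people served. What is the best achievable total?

3781

Filling by ratio: rice sacks + plastic sheeting + solar lanterns + medical dressings + seed packs + mosquito nets + tarpaulins + oral rehydration salts for 3770, with 19 kg left unused.
Dropping rice sacks and plastic sheeting frees 136 kg; slotting in blanket bundles (114 kg) lifts the total to 3781 at 288 kg.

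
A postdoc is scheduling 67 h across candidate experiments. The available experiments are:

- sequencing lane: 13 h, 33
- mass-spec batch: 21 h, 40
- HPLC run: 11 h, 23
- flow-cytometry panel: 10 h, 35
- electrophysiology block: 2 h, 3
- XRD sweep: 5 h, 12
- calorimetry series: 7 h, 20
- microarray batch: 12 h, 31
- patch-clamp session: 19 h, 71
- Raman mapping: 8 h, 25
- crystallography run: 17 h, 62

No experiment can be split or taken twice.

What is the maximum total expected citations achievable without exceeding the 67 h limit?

226

By expected citations per h: patch-clamp session 3.74, crystallography run 3.65, flow-cytometry panel 3.50, Raman mapping 3.12 lead.
Filling by ratio: flow-cytometry panel + XRD sweep + calorimetry series + patch-clamp session + Raman mapping + crystallography run for 225, with 1 h left unused.
The 12 h tied up in XRD sweep and calorimetry series is better spent on sequencing lane — total rises to 226 (67 h).
Every other selection either busts 67 h or fails to beat 226.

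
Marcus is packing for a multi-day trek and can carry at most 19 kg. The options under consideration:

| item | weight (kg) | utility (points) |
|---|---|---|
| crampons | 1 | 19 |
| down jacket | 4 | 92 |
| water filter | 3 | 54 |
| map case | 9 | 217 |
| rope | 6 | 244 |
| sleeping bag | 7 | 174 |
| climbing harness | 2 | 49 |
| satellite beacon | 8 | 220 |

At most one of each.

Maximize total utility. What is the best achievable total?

575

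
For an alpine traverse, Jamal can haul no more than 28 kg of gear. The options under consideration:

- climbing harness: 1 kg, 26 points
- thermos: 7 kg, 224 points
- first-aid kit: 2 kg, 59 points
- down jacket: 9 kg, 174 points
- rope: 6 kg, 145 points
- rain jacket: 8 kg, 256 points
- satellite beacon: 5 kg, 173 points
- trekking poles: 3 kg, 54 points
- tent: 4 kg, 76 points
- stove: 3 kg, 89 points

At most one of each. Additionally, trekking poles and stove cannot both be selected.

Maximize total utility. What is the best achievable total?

Filling by ratio: climbing harness + thermos + first-aid kit + rain jacket + satellite beacon + stove for 827, with 2 kg left unused.
Dropping climbing harness and stove frees 4 kg; slotting in rope (6 kg) lifts the total to 857 at 28 kg.
The closest alternative, climbing harness + thermos + rain jacket + satellite beacon + tent + stove, reaches only 844.

857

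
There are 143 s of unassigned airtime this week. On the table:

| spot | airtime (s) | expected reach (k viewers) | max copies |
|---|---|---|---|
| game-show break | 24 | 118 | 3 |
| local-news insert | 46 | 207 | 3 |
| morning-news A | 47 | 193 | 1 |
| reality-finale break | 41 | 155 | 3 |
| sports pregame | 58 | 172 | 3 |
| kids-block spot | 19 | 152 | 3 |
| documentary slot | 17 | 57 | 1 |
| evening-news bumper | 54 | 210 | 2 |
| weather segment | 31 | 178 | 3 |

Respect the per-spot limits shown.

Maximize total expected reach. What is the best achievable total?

930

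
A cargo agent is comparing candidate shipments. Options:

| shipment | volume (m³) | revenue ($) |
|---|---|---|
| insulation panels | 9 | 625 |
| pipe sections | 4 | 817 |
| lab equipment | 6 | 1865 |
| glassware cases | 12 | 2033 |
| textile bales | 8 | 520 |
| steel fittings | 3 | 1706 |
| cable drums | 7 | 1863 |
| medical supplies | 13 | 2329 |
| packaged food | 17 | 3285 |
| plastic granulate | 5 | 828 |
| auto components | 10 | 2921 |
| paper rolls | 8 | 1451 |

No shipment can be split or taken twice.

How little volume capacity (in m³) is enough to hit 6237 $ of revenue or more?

19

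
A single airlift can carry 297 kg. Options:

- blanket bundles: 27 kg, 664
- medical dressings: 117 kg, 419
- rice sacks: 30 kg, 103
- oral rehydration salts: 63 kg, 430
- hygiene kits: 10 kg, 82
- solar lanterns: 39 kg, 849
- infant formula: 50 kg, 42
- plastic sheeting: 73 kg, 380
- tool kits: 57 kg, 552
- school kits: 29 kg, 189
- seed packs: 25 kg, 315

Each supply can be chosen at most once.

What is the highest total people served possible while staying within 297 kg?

Ranking by ratio (people served/kg): blanket bundles 24.59, solar lanterns 21.77, seed packs 12.60, tool kits 9.68.
Greedy by ratio would take blanket bundles + rice sacks + oral rehydration salts + hygiene kits + solar lanterns + tool kits + school kits + seed packs: 280 kg used, total 3184.
Replace rice sacks and school kits with plastic sheeting: the trade gains 88 net, giving 3272 at 294 kg.
Next best is blanket bundles + oral rehydration salts + solar lanterns + plastic sheeting + tool kits + seed packs at 3190 (284 kg) — short by 82.

3272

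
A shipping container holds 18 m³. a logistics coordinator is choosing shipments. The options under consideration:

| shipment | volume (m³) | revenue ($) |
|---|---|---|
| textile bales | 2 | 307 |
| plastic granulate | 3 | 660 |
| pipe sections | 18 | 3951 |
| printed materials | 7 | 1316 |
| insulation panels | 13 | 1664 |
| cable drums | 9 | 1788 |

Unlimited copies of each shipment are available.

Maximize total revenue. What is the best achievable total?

3960

Best packing: 6×plastic granulate — 18 m³, 3960 total.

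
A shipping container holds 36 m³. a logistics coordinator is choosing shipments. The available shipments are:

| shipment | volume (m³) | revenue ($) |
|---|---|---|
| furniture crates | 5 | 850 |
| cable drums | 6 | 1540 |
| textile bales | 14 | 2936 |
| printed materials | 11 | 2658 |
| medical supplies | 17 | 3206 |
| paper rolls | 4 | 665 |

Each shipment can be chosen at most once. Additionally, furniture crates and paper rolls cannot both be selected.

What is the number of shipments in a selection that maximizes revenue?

4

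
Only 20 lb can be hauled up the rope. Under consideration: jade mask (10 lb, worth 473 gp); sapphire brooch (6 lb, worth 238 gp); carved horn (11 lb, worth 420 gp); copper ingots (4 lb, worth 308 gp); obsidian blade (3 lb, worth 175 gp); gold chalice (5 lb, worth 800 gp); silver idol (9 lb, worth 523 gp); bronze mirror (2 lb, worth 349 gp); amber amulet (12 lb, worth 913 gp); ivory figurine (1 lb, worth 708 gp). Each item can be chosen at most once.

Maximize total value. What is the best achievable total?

Density check — ivory figurine 708.00, bronze mirror 174.50, gold chalice 160.00, copper ingots 77.00 are the best per lb.
The ratio heuristic lands on copper ingots + obsidian blade + gold chalice + bronze mirror + ivory figurine (2340) but leaves 5 lb idle.
Dropping copper ingots and obsidian blade frees 7 lb; slotting in amber amulet (12 lb) lifts the total to 2770 at 20 lb.

2770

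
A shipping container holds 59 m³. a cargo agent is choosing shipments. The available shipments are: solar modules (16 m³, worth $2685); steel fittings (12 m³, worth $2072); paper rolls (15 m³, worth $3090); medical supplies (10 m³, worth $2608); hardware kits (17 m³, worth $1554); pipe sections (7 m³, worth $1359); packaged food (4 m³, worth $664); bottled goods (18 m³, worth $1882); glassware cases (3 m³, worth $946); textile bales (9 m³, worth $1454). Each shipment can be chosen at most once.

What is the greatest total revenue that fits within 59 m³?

11529

Ranking by ratio (revenue/m³): glassware cases 315.33, medical supplies 260.80, paper rolls 206.00, pipe sections 194.14.
Filling by ratio: steel fittings + paper rolls + medical supplies + pipe sections + packaged food + glassware cases for 10739, with 8 m³ left unused.
The 4 m³ tied up in packaged food is better spent on textile bales — total rises to 11529 (56 m³).
That's the maximum — no swap from here does better than 11529.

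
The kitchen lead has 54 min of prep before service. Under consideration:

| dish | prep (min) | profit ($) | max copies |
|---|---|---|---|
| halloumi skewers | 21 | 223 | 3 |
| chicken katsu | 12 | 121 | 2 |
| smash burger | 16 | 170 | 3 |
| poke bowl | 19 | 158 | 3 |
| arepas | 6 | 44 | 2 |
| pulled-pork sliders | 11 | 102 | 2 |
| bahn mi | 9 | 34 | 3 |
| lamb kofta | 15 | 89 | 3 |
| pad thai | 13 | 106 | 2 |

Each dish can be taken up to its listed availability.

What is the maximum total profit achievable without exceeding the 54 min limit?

567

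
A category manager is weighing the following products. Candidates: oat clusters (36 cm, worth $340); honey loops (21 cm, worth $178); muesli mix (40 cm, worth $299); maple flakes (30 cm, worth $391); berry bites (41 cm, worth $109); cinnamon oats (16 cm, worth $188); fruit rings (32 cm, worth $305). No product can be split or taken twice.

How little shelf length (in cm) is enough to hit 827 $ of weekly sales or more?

78

Need the lightest bundle worth ≥ 827.
Taking maple flakes + cinnamon oats + fruit rings gives 884 (≥ 827) for 78 cm.
Below 78 cm the best achievable stays under 827.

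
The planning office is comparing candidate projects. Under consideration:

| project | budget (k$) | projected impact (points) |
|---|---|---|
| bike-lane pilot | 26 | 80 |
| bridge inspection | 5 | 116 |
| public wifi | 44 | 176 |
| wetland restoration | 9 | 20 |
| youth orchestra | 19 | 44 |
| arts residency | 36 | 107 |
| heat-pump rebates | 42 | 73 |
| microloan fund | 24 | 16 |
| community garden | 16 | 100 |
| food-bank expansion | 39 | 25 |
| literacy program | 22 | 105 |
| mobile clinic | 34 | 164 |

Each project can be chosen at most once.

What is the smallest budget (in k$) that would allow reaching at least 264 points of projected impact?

39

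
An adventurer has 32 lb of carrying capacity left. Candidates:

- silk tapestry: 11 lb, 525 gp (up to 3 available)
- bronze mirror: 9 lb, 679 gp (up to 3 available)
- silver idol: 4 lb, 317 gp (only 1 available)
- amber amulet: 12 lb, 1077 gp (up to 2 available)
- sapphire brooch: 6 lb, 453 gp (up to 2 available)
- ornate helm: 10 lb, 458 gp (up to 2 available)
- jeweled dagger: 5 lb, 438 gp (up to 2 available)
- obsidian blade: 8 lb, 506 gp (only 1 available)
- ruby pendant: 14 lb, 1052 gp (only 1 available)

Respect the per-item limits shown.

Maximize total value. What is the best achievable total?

A density-first pass picks 2×amber amulet + jeweled dagger — 2592 at 29 lb.
The 12 lb tied up in amber amulet is better spent on silver idol + sapphire brooch + jeweled dagger — total rises to 2723 (32 lb).

2723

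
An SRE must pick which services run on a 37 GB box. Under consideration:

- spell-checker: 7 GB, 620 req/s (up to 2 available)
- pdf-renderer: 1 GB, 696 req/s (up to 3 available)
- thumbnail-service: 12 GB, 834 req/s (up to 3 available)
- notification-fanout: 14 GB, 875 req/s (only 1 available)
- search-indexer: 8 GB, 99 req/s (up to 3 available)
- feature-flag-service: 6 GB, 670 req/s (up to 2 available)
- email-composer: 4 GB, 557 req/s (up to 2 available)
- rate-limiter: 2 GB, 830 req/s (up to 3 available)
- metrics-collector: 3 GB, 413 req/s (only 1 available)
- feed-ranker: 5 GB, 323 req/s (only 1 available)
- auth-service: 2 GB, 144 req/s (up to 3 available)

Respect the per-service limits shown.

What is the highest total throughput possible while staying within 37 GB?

7768

The ratio heuristic lands on 3×pdf-renderer + 2×feature-flag-service + 2×email-composer + 3×rate-limiter + metrics-collector + 2×auth-service (7733) but leaves 1 GB idle.
The 4 GB tied up in 2×auth-service is better spent on feed-ranker — total rises to 7768 (37 GB).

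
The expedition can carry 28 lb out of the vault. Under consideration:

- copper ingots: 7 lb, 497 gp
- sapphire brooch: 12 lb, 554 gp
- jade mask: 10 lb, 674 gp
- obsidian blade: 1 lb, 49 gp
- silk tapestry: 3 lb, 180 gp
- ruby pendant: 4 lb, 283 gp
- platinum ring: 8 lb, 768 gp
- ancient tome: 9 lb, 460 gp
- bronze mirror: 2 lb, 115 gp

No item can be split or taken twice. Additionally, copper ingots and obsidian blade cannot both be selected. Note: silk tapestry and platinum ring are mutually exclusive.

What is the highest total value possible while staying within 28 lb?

2054

Taking copper ingots + jade mask + platinum ring + bronze mirror: 27 lb used, 2054 in value.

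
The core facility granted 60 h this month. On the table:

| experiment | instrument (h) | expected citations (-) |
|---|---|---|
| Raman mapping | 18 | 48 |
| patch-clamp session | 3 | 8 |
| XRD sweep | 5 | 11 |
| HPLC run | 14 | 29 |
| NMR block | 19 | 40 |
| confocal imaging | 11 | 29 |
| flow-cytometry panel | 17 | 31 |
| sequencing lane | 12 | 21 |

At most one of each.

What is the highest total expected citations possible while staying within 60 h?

By expected citations per h: Raman mapping 2.67, patch-clamp session 2.67, confocal imaging 2.64 lead.
A density-first pass picks Raman mapping + patch-clamp session + XRD sweep + NMR block + confocal imaging — 136 at 56 h.
Dropping patch-clamp session and NMR block frees 22 h; slotting in HPLC run + sequencing lane (26 h) lifts the total to 138 at 60 h.
Raman mapping + NMR block + confocal imaging + sequencing lane matches that 138 at 60 h; no feasible combination exceeds it.

138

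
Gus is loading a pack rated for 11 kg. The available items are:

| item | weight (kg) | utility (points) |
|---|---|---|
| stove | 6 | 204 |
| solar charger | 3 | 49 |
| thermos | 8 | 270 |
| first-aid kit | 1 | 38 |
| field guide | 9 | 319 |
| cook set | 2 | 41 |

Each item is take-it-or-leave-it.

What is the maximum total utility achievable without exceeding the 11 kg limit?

360

Greedy by ratio would take first-aid kit + field guide: 10 kg used, total 357.
The 1 kg tied up in first-aid kit is better spent on cook set — total rises to 360 (11 kg).
That's the maximum — no swap from here does better than 360.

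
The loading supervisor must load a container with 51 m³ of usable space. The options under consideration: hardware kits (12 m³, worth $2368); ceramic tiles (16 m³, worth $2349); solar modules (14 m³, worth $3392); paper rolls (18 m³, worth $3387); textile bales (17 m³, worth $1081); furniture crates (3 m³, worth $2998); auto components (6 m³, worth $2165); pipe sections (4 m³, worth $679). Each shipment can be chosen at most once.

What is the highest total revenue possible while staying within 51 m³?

13272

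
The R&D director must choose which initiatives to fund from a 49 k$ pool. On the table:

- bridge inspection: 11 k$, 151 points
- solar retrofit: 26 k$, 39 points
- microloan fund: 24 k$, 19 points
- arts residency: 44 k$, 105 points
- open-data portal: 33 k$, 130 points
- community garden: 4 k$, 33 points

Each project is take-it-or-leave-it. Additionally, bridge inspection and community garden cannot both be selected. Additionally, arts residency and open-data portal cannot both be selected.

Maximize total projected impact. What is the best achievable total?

281

Taking bridge inspection + open-data portal: 44 k$ used, 281 in projected impact.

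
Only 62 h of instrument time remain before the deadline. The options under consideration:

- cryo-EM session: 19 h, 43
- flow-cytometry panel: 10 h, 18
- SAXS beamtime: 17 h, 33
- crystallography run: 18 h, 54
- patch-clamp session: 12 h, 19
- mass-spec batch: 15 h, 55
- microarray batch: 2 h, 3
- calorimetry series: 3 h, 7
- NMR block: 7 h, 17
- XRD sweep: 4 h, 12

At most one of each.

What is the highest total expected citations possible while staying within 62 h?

176

Ranking by ratio (expected citations/h): mass-spec batch 3.67, crystallography run 3.00, XRD sweep 3.00, NMR block 2.43.
The ratio heuristic lands on flow-cytometry panel + crystallography run + mass-spec batch + microarray batch + calorimetry series + NMR block + XRD sweep (166) but leaves 3 h idle.
Replace flow-cytometry panel and microarray batch and XRD sweep with cryo-EM session: the trade gains 10 net, giving 176 at 62 h.
Runner-up cryo-EM session + crystallography run + mass-spec batch + microarray batch + calorimetry series + XRD sweep tops out at 174.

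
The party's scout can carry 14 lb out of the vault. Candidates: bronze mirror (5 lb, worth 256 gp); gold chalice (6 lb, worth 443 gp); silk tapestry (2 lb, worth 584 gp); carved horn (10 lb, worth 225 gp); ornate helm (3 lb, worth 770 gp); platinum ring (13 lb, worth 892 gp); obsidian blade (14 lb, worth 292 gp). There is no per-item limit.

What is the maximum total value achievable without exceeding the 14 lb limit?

4088

7×silk tapestry uses 14 of the 14 lb and totals 4088.
No other feasible combination exceeds 4088.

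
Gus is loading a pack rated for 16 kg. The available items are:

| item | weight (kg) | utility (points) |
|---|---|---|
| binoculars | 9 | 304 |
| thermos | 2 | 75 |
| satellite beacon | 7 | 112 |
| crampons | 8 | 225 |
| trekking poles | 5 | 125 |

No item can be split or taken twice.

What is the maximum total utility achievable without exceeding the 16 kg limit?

504

Taking binoculars + thermos + trekking poles: 16 kg used, 504 in utility.
The closest alternative, binoculars + trekking poles, reaches only 429.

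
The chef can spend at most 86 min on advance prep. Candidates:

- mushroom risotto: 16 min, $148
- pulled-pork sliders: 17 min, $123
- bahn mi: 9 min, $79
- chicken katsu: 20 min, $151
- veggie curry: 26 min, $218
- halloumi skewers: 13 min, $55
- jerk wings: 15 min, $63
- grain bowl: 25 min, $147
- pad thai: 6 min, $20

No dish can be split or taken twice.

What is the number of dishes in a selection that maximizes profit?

The maximum profit within 86 min is 660.
For example mushroom risotto + pulled-pork sliders + chicken katsu + veggie curry + pad thai achieves it, using 85 min.
Every optimal selection uses 5 dishes.

5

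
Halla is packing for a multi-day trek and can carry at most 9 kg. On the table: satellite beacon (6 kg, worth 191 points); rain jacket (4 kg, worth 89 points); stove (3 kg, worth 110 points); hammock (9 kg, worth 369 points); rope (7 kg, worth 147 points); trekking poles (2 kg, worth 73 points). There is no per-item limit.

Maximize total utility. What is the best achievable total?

Hammock uses 9 of the 9 kg and totals 369.

369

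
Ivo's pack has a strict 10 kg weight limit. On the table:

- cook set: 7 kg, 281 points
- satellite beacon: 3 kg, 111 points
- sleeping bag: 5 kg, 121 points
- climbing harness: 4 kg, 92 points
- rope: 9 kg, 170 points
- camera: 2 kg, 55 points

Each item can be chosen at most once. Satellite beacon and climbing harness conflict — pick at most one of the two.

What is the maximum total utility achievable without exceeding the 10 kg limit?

392

Ranking by ratio (utility/kg): cook set 40.14, satellite beacon 37.00, camera 27.50.
Cook set + satellite beacon uses 10 of the 10 kg and totals 392.
That's the maximum — no feasible swap from here does better than 392.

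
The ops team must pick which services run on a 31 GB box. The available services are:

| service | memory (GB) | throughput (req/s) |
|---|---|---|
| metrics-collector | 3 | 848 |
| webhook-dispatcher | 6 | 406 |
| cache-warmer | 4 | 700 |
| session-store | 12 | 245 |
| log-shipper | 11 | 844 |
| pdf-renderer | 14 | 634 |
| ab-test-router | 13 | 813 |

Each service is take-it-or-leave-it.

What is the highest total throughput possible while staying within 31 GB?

3205

By throughput per GB: metrics-collector 282.67, cache-warmer 175.00, log-shipper 76.73 lead.
Greedy by ratio would take metrics-collector + webhook-dispatcher + cache-warmer + log-shipper: 24 GB used, total 2798.
The 6 GB tied up in webhook-dispatcher is better spent on ab-test-router — total rises to 3205 (31 GB).
Next best is metrics-collector + webhook-dispatcher + cache-warmer + log-shipper at 2798 (24 GB) — short by 407.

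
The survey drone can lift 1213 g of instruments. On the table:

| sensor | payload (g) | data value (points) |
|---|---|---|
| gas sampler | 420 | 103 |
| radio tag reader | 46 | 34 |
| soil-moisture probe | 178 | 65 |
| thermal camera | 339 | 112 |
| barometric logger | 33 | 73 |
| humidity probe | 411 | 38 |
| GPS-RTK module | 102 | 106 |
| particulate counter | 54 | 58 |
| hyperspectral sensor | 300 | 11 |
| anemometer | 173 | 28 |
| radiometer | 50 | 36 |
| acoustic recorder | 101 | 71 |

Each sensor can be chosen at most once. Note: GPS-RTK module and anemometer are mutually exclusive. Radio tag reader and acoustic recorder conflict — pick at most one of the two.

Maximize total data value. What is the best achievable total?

By data value per g: barometric logger 2.21, particulate counter 1.07, GPS-RTK module 1.04, radio tag reader 0.74 lead.
Taking gas sampler + thermal camera + barometric logger + GPS-RTK module + particulate counter + radiometer + acoustic recorder: 1099 g used, 559 in data value.

559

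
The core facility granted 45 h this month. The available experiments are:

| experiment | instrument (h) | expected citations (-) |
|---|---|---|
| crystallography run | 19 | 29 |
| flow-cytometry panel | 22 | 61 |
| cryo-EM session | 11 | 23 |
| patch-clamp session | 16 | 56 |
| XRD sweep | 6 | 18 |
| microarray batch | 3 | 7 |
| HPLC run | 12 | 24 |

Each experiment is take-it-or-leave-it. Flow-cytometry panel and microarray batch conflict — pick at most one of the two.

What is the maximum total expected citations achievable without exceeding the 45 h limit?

135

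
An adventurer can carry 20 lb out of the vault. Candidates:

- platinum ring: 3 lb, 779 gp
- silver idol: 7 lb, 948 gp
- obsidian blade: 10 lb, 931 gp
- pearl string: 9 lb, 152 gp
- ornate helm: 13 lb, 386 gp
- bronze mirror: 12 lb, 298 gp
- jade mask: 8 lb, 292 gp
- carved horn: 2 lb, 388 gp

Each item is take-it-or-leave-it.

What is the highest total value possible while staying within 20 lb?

2658

Greedy by ratio would take platinum ring + silver idol + jade mask + carved horn: 20 lb used, total 2407.
The 10 lb tied up in jade mask and carved horn is better spent on obsidian blade — total rises to 2658 (20 lb).
No other feasible combination exceeds 2658.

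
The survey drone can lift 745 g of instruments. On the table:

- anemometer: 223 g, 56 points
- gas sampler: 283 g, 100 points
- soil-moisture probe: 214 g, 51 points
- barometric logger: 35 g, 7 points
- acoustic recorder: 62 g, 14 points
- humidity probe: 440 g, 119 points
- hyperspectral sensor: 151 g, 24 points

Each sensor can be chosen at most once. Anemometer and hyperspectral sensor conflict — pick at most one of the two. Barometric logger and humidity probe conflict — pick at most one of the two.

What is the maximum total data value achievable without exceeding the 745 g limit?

219

Gas sampler + humidity probe uses 723 of the 745 g and totals 219.
Every other selection either busts 745 g or breaks a pairing rule or fails to beat 219.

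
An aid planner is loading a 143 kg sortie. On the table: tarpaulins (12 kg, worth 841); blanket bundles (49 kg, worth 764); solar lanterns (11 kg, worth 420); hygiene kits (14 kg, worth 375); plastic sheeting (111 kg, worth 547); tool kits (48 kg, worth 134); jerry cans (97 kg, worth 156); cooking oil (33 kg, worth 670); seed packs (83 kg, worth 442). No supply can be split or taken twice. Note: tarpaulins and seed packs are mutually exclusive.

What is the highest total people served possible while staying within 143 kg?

3070

Best packing: tarpaulins + blanket bundles + solar lanterns + hygiene kits + cooking oil — 119 kg, 3070 total.
Runner-up tarpaulins + blanket bundles + solar lanterns + cooking oil tops out at 2695.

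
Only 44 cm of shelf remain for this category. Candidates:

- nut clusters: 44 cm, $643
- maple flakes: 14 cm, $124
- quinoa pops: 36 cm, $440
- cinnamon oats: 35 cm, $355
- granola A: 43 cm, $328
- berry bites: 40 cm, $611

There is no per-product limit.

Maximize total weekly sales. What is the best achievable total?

A density-first pass picks berry bites — 611 at 40 cm.
Dropping berry bites frees 40 cm; slotting in nut clusters (44 cm) lifts the total to 643 at 44 cm.
Nothing else within 44 cm beats 643.

643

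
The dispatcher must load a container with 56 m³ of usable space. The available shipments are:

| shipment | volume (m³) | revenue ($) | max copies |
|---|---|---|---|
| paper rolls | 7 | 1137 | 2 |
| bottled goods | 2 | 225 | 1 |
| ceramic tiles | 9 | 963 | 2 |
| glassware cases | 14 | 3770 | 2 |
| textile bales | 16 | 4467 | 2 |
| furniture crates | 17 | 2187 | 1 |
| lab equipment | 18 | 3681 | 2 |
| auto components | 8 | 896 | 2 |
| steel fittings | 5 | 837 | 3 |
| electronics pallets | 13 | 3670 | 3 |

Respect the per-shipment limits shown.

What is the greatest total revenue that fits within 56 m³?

15577

By revenue per m³: electronics pallets 282.31, textile bales 279.19, glassware cases 269.29, lab equipment 204.50 lead.
The ratio heuristic lands on textile bales + 3×electronics pallets (15477) but leaves 1 m³ idle.
Dropping electronics pallets frees 13 m³; slotting in glassware cases (14 m³) lifts the total to 15577 at 56 m³.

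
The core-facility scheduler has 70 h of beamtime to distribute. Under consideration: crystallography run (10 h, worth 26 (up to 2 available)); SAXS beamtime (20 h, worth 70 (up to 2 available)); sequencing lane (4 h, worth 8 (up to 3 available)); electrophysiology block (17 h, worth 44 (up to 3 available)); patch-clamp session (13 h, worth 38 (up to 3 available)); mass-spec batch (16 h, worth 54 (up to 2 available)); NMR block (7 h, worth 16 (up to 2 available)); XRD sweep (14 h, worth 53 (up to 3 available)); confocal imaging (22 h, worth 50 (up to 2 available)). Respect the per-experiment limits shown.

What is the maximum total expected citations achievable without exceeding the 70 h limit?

Filling by ratio: SAXS beamtime + NMR block + 3×XRD sweep for 245, with 1 h left unused.
Replace NMR block and 2×XRD sweep with SAXS beamtime + mass-spec batch: the trade gains 2 net, giving 247 at 70 h.

247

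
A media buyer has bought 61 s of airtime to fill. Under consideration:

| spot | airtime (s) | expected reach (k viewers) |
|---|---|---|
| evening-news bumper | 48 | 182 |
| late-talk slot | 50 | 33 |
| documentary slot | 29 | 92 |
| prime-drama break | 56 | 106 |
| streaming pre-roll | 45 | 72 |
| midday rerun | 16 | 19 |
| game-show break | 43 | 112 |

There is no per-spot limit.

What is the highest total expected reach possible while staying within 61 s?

184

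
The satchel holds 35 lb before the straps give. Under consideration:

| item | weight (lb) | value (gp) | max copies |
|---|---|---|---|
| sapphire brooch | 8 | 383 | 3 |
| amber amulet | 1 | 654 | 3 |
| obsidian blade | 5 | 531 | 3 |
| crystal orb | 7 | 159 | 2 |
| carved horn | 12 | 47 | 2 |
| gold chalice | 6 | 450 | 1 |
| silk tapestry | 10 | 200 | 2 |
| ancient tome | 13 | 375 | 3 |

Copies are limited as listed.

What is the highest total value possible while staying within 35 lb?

4388

Ranking by ratio (value/lb): amber amulet 654.00, obsidian blade 106.20, gold chalice 75.00, sapphire brooch 47.88.
Best packing: sapphire brooch + 3×amber amulet + 3×obsidian blade + gold chalice — 32 lb, 4388 total.
Nothing else within 35 lb beats 4388.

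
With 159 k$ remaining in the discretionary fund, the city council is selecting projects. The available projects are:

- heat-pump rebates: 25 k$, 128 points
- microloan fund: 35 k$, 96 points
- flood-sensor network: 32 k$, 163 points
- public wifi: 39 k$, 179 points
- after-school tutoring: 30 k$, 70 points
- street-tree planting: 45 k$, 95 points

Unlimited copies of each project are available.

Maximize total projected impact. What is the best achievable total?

A density-first pass picks 6×heat-pump rebates — 768 at 150 k$.
Replace heat-pump rebates with flood-sensor network: the trade gains 35 net, giving 803 at 157 k$.

803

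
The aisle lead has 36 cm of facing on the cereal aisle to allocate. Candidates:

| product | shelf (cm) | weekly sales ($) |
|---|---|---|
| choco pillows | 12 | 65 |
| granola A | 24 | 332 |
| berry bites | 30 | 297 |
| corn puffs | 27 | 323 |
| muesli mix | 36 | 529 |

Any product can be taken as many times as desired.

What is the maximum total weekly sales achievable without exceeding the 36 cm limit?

529

Taking muesli mix: 36 cm used, 529 in weekly sales.
No other feasible combination exceeds 529.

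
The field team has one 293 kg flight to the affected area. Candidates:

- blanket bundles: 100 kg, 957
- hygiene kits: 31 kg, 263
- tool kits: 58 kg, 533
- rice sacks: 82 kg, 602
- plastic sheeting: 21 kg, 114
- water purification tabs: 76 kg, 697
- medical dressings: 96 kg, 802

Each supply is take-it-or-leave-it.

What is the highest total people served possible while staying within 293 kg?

Ranking by ratio (people served/kg): blanket bundles 9.57, tool kits 9.19, water purification tabs 9.17.
Taking the top-ratio supplies first gives blanket bundles + hygiene kits + tool kits + plastic sheeting + water purification tabs for 2564 (286 kg).
The 89 kg tied up in hygiene kits and tool kits is better spent on medical dressings — total rises to 2570 (293 kg).

2570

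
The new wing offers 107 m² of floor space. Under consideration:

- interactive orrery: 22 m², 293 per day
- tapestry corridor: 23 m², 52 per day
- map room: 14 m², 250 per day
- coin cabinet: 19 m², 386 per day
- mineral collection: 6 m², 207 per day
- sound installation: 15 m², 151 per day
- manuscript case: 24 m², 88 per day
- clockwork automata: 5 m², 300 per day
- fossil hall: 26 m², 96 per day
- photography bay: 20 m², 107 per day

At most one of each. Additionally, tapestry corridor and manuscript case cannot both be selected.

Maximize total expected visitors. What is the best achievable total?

Density check — clockwork automata 60.00, mineral collection 34.50, coin cabinet 20.32 are the best per m².
The ratio ordering already packs tightly: interactive orrery + map room + coin cabinet + mineral collection + sound installation + clockwork automata + photography bay, 101 m², 1694.
The spare 6 m² is too small for any remaining exhibit, and no feasible exchange beats 1694.

1694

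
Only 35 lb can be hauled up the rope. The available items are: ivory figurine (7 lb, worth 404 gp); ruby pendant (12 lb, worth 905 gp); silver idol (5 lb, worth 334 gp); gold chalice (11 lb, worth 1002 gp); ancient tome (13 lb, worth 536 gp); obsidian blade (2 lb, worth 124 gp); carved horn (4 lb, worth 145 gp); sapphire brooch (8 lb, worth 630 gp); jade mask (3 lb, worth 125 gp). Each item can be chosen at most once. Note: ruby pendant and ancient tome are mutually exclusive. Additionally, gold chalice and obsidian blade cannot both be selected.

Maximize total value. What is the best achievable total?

2682

Taking ruby pendant + gold chalice + carved horn + sapphire brooch: 35 lb used, 2682 in value.
Runner-up ruby pendant + gold chalice + sapphire brooch + jade mask tops out at 2662.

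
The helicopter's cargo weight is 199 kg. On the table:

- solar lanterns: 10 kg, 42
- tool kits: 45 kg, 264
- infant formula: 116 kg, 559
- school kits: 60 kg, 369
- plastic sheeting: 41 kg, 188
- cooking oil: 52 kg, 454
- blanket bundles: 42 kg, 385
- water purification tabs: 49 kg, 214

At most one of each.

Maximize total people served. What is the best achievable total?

1472

By people served per kg: blanket bundles 9.17, cooking oil 8.73, school kits 6.15 lead.
Tool kits + school kits + cooking oil + blanket bundles uses 199 of the 199 kg and totals 1472.
Runner-up school kits + plastic sheeting + cooking oil + blanket bundles tops out at 1396.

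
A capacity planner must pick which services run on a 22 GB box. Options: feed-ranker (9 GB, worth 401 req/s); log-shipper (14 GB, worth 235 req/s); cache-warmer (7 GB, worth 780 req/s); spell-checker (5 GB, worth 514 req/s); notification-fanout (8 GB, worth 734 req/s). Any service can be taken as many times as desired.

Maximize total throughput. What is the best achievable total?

2340

3×cache-warmer uses 21 of the 22 GB and totals 2340.
Every other selection either busts 22 GB or fails to beat 2340.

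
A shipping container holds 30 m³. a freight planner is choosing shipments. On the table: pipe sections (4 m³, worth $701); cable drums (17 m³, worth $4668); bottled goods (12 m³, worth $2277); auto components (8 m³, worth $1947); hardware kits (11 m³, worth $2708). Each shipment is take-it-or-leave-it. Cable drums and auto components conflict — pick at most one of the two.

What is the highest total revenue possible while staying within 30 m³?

Density check — cable drums 274.59, hardware kits 246.18, auto components 243.38 are the best per m³.
Cable drums + hardware kits uses 28 of the 30 m³ and totals 7376.
No other feasible combination exceeds 7376.

7376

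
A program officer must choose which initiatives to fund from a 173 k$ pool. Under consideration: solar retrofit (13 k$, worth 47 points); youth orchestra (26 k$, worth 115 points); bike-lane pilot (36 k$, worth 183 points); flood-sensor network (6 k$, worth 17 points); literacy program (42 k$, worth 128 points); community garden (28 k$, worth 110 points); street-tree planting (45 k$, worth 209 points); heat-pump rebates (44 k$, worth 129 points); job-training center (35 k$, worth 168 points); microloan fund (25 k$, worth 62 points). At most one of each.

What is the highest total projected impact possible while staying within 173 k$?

785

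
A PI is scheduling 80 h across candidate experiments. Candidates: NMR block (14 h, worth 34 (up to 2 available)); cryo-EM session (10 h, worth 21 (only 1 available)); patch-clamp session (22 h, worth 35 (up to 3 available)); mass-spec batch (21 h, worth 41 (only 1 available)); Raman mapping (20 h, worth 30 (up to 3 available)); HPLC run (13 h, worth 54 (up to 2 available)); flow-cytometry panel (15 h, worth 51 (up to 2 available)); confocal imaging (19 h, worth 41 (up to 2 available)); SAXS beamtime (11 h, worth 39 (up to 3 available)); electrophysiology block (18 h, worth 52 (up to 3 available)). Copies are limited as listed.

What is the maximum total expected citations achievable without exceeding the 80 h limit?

288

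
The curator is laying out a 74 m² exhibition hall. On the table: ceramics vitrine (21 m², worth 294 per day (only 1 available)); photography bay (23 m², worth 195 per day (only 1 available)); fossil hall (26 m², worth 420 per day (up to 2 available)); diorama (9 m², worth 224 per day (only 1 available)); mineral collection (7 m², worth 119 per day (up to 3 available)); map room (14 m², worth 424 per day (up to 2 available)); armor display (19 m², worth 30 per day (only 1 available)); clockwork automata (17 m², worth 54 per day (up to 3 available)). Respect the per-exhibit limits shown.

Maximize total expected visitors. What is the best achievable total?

By expected visitors per m²: map room 30.29, diorama 24.89, mineral collection 17.00 lead.
The ratio heuristic lands on diorama + 3×mineral collection + 2×map room (1429) but leaves 16 m² idle.
Replace 2×mineral collection with fossil hall: the trade gains 182 net, giving 1611 at 70 m².
Nothing else within 74 m² beats 1611.

1611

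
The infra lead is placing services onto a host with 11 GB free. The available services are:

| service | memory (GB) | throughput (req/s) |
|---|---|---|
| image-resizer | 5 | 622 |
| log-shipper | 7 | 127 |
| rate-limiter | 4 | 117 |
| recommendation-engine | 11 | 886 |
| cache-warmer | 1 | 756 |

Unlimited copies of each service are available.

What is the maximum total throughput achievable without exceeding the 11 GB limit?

Ranking by ratio (throughput/GB): cache-warmer 756.00, image-resizer 124.40, recommendation-engine 80.55.
11×cache-warmer uses 11 of the 11 GB and totals 8316.
Nothing else within 11 GB beats 8316.

8316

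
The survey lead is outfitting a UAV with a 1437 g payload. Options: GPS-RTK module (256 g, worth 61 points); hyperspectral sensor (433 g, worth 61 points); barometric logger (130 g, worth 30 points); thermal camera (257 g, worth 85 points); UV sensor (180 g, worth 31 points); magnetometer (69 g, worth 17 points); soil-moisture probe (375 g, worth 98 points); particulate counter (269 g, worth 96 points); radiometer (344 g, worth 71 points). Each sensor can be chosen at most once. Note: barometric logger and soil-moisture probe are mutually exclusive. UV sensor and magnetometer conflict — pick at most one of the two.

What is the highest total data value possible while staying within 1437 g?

381

By data value per g: particulate counter 0.36, thermal camera 0.33, soil-moisture probe 0.26, magnetometer 0.25 lead.
Best packing: thermal camera + UV sensor + soil-moisture probe + particulate counter + radiometer — 1425 g, 381 total.
Runner-up GPS-RTK module + barometric logger + thermal camera + UV sensor + particulate counter + radiometer tops out at 374.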